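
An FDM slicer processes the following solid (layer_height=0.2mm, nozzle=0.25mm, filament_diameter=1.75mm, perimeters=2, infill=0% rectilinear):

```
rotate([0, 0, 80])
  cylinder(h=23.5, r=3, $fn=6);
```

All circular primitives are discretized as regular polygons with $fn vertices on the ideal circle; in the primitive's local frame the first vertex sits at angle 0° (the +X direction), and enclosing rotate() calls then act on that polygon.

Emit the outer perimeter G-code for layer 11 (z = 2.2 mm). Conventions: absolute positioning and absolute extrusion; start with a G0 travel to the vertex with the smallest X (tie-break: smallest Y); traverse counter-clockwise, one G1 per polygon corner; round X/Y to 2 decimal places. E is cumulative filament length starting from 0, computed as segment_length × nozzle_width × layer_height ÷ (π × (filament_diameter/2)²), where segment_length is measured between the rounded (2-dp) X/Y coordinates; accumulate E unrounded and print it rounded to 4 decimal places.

At z = 2.2 mm: the r=3 cylinder contributes a regular 6-gon of circumradius 3; (whole slice rotated 80° about Z — lengths, areas and connectivity unchanged). The outline is a single polygon with 6 vertices. Extrusion per mm of travel: 0.25 × 0.2 / (π × 0.875²) = 0.020788. Accumulating E over each segment gives final E = 0.3742.

G0 X-2.82 Y-1.03 Z2.20
G1 X-0.52 Y-2.95 E0.0623
G1 X2.30 Y-1.93 E0.1246
G1 X2.82 Y1.03 E0.1871
G1 X0.52 Y2.95 E0.2494
G1 X-2.30 Y1.93 E0.3117
G1 X-2.82 Y-1.03 E0.3742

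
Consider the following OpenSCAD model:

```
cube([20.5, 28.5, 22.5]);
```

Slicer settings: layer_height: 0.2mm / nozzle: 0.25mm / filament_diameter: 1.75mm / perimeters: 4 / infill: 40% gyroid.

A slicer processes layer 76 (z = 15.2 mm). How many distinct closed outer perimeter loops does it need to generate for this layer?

At z = 15.2 mm: the cube is present — its section is the full 20.5×28.5 rectangle. The result has 1 disconnected region.

1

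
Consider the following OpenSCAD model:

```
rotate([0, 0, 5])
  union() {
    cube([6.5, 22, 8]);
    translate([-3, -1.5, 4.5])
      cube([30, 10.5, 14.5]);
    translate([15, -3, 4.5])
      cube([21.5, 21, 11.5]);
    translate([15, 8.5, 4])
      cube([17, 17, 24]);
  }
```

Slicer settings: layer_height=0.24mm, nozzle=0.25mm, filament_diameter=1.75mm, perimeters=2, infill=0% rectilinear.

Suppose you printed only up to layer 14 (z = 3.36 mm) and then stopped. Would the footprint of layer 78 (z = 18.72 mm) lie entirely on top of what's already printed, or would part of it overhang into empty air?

part overhangs

Compare the two slices. At z = 3.36: the cube (footprint 6.5×22) is included at this height (area 143.00 mm²); the cube at (-3, -1.5) is not intersected at this z (z outside [4.5, 19]); the cube at (15, -3) does not reach this height (z outside [4.5, 16]); the cube at (15, 8.5) does not reach this height (z outside [4, 28]); Taking the union: only the 6.5×22 cube is present, so the union is just that shape — area = 143.00 mm²; (rotated 5° about Z; rotation is an isometry so areas/perimeters/island counts are preserved). At z = 18.72: the cube does not reach this height (z outside [0, 8]); the cube at (-3, -1.5) (footprint 30×10.5) is included at this height (area 315.00 mm²); the cube at (15, -3) does not reach this height (z outside [4.5, 16]); the 17×17 cube at (15, 8.5) contributes its full rectangle (area 289.00 mm²); Merging all regions: the regions partially overlap — summed areas 604.00 mm² minus the doubly-counted overlap 6.00 mm² gives 598.00 mm² — area = 598.00 mm²; (whole slice rotated 5° about Z — lengths, areas and connectivity unchanged). Checking containment: at z = 18.72 the cross-section extends beyond the z = 3.36 cross-section by about 539.50 mm².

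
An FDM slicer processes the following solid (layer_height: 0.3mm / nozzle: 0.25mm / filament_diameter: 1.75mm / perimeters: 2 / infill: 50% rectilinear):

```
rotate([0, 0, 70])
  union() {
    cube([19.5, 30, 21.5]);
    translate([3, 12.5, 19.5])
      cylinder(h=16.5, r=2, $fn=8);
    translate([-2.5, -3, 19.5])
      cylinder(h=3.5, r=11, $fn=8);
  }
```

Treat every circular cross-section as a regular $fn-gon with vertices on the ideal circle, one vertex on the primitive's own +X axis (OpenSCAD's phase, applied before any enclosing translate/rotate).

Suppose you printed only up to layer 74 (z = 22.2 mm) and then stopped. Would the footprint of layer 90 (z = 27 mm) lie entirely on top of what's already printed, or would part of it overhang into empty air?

Compare the two slices. At z = 22.2: the cube is not intersected at this z (z outside [0, 21.5]); the r=2 cylinder at (3, 12.5) gives a regular 8-gon of circumradius 2 (constant along its height) (area = (8/2)·2.000²·sin(360°/8) = 11.31 mm²); the r=11 cylinder at (-2.5, -3) contributes a regular 8-gon of circumradius 11 (area = (8/2)·11.000²·sin(360°/8) = 342.24 mm²); Taking the union: the 2 present regions are separate (no shared area or edge), so areas and boundary lengths simply add and each stays a separate island — area = 353.55 mm²; (rotated 70° about Z; rotation is an isometry so areas/perimeters/island counts are preserved). At z = 27: the cube is absent (z outside [0, 21.5]); the r=2 cylinder at (3, 12.5) gives a regular 8-gon of circumradius 2 (constant along its height) (area = (8/2)·2.000²·sin(360°/8) = 11.31 mm²); the cylinder at (-2.5, -3) is not intersected at this z (z outside [19.5, 23]); Merging all regions: only the r=2 cylinder at (3, 12.5) is present, so the union is just that shape — area = 11.31 mm²; (whole slice rotated 70° about Z — lengths, areas and connectivity unchanged). Checking containment: the cross-section at z = 27 is a subset of the cross-section at z = 22.2.

entirely on top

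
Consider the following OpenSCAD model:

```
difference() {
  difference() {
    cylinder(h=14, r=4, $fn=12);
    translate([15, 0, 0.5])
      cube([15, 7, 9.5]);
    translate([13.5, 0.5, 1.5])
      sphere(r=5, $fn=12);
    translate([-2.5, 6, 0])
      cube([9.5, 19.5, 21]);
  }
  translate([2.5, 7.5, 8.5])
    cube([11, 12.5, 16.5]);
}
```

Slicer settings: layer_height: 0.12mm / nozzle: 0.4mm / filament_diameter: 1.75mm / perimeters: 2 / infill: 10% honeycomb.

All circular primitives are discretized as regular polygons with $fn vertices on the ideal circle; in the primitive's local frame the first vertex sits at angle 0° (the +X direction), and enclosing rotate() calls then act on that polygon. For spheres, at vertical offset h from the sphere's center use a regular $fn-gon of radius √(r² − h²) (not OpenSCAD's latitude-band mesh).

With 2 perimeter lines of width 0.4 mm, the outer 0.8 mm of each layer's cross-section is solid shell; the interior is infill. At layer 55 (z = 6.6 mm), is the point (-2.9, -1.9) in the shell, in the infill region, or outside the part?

At z = 6.6 mm: the r=4 cylinder gives a regular 12-gon of circumradius 4 (constant along its height); the cube at (15, 0) is present — its section is the full 15×7 rectangle; the sphere at (13.5, 0.5) does not reach this height (|z−center|=5.100 > r=5); the cube at (-2.5, 6) (footprint 9.5×19.5) is included at this height; Taking the first minus the rest: starting from the r=4 cylinder, the 15×7 cube at (15, 0) misses the remaining region (no effect); the 9.5×19.5 cube at (-2.5, 6) misses the remaining region (no effect) — 1 connected region; the cube at (2.5, 7.5) is absent (z outside [8.5, 25]); Subtracting the remaining from the first: none of the subtracted shapes is present at this height, so that combined region is unchanged — 1 connected region. Overall, the cross-section is a single solid region. The nearest boundary edge runs (-2.00, -3.46)→(-3.46, -2.00); distance from the point to it = 0.47 mm. The point is inside the cross-section, 0.47 mm from the nearest boundary — within the 0.8 mm shell band (2 × 0.4).

shell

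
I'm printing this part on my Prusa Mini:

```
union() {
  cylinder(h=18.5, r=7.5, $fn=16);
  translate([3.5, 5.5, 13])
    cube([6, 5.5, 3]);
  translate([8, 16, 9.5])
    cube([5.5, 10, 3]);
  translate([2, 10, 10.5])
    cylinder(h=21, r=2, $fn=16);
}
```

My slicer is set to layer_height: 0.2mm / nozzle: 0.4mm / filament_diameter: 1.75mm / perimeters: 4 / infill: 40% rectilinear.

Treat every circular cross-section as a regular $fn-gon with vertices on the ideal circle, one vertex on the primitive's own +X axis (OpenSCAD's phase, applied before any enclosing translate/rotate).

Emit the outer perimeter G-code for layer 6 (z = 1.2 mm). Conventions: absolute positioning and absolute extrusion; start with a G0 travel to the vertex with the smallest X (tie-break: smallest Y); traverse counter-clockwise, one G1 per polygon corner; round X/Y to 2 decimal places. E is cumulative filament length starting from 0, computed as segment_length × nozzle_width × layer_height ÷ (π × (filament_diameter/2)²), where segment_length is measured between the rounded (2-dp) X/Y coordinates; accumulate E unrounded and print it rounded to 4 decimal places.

G0 X-7.50 Y0.00 Z1.20
G1 X-6.93 Y-2.87 E0.0973
G1 X-5.30 Y-5.30 E0.1946
G1 X-2.87 Y-6.93 E0.2920
G1 X0.00 Y-7.50 E0.3893
G1 X2.87 Y-6.93 E0.4866
G1 X5.30 Y-5.30 E0.5839
G1 X6.93 Y-2.87 E0.6812
G1 X7.50 Y0.00 E0.7786
G1 X6.93 Y2.87 E0.8759
G1 X5.30 Y5.30 E0.9732
G1 X2.87 Y6.93 E1.0705
G1 X0.00 Y7.50 E1.1679
G1 X-2.87 Y6.93 E1.2652
G1 X-5.30 Y5.30 E1.3625
G1 X-6.93 Y2.87 E1.4598
G1 X-7.50 Y0.00 E1.5571

At z = 1.2 mm: the cylinder: section is a regular 16-gon, circumradius r=7.5; the cube at (3.5, 5.5) is absent (z outside [13, 16]); the cube at (8, 16) does not reach this height (z outside [9.5, 12.5]); the cylinder at (2, 10) does not reach this height (z outside [10.5, 31.5]); Merging all regions: only the r=7.5 cylinder is present, so the union is just that shape — 1 connected region. The outline is a single polygon with 16 vertices. Extrusion per mm of travel: 0.4 × 0.2 / (π × 0.875²) = 0.033260. Accumulating E over each segment gives final E = 1.5571.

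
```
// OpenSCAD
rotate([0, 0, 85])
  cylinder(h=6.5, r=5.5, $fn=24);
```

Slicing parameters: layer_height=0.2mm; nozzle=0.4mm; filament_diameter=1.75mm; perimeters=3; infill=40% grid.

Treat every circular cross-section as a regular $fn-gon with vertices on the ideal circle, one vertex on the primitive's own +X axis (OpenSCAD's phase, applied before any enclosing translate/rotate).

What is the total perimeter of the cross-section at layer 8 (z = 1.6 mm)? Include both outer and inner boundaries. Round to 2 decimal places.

34.46 mm

At z = 1.6 mm: the cylinder: section is a regular 24-gon, circumradius r=5.5 (perimeter = 2·24·5.500·sin(180°/24) = 34.46 mm); (rotated 85° about Z; rotation is an isometry so areas/perimeters/island counts are preserved). Overall, the cross-section is a single solid region. Total boundary length (outer) = 34.46 mm.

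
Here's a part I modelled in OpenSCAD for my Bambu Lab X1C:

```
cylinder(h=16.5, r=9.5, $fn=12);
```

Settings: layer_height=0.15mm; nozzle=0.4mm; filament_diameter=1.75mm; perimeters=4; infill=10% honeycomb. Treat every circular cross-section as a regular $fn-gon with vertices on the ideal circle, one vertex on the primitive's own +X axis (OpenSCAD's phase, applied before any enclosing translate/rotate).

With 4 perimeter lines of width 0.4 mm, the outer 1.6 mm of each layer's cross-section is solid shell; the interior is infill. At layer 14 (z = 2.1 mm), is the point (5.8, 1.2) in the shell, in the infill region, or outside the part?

At z = 2.1 mm: the r=9.5 cylinder contributes a regular 12-gon of circumradius 9.5. Overall, the cross-section is a single solid region. The nearest boundary edge runs (9.50, 0.00)→(8.23, 4.75); distance from the point to it = 3.26 mm. The point is inside the cross-section and 3.26 mm from the nearest boundary — more than the 1.6 mm shell width (4 × 0.4), so it's in the infill interior.

infill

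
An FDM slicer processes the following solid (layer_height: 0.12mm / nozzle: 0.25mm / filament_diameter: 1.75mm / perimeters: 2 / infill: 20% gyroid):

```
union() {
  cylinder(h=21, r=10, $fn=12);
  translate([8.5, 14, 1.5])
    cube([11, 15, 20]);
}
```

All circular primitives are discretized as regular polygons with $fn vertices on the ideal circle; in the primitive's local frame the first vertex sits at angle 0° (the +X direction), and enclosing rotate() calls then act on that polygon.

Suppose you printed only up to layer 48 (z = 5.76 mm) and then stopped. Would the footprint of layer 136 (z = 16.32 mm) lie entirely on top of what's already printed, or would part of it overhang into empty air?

entirely on top

Compare the two slices. At z = 5.76: the cylinder: section is a regular 12-gon, circumradius r=10 (area = (12/2)·10.000²·sin(360°/12) = 300.00 mm²); the cube at (8.5, 14) is present — its section is the full 11×15 rectangle (area 165.00 mm²); Taking the union: the 2 present regions are separate (no shared area or edge), so areas and boundary lengths simply add and each stays a separate island — area = 465.00 mm². At z = 16.32: the r=10 cylinder contributes a regular 12-gon of circumradius 10 (area = (12/2)·10.000²·sin(360°/12) = 300.00 mm²); the cube at (8.5, 14) (footprint 11×15) is included at this height (area 165.00 mm²); Combining (union): the 2 present regions are separate (no shared area or edge), so areas and boundary lengths simply add and each stays a separate island — area = 465.00 mm². Checking containment: the cross-section at z = 16.32 is a subset of the cross-section at z = 5.76.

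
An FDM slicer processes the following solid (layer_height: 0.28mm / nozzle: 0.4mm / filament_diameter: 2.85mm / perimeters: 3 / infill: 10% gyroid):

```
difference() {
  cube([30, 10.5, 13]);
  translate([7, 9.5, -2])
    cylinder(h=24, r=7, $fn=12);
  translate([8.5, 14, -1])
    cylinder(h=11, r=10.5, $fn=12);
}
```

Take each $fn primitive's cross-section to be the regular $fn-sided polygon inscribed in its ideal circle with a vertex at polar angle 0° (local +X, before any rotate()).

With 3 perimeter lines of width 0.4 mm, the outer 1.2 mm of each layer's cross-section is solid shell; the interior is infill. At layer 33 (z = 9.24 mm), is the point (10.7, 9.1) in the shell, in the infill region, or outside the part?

At z = 9.24 mm: the cube (footprint 30×10.5) is included at this height; the r=7 cylinder at (7, 9.5) gives a regular 12-gon of circumradius 7 (constant along its height); the r=10.5 cylinder at (8.5, 14) contributes a regular 12-gon of circumradius 10.5; After the difference (first − rest): starting from the 30×10.5 cube, the r=7 cylinder at (7, 9.5) partially overlaps it — only the 87.23 mm² overlap (of its 147.00 mm²) is removed, clipping the outline; the r=10.5 cylinder at (8.5, 14) partially overlaps it — only the 17.57 mm² overlap (of its 330.75 mm²) is removed, clipping the outline — 1 connected region. Overall, the cross-section is a single solid region. The nearest boundary edge runs (11.32, 4.25)→(13.75, 4.91); distance from the point to it = 4.84 mm. The point is not inside any of the regions above, so it lies outside the cross-section (4.84 mm from the nearest boundary).

outside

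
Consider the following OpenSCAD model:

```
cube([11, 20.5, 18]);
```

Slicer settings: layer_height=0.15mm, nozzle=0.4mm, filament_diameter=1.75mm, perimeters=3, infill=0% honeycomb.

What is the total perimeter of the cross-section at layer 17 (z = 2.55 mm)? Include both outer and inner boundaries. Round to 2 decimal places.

At z = 2.55 mm: the cube is present — its section is the full 11×20.5 rectangle (perimeter 63.00 mm). Overall, the cross-section is a single solid region. Total boundary length (outer) = 63.00 mm.

63.00 mm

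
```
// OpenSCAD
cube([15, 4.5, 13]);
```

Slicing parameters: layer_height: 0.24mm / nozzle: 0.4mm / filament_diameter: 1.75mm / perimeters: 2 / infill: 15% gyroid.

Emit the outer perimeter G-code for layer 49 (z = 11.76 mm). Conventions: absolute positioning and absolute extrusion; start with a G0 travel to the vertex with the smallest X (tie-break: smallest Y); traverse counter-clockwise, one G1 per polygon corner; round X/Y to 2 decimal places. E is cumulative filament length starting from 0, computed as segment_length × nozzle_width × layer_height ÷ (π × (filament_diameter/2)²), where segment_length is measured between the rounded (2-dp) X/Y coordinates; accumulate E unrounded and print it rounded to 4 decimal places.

G0 X0.00 Y0.00 Z11.76
G1 X15.00 Y0.00 E0.5987
G1 X15.00 Y4.50 E0.7783
G1 X0.00 Y4.50 E1.3770
G1 X0.00 Y0.00 E1.5566

At z = 11.76 mm: the cube is present — its section is the full 15×4.5 rectangle. The outline is a single polygon with 4 vertices. Extrusion per mm of travel: 0.4 × 0.24 / (π × 0.875²) = 0.039912. Accumulating E over each segment gives final E = 1.5566.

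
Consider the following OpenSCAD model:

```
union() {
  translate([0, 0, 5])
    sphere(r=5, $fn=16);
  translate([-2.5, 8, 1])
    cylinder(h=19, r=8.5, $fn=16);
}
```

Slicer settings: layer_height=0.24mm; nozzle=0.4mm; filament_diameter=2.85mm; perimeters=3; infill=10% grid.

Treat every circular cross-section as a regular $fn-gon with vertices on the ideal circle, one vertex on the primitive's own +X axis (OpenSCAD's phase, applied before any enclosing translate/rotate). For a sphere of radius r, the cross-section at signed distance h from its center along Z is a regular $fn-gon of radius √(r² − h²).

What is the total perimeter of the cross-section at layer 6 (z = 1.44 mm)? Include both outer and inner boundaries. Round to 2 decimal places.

At z = 1.44 mm: the r=5 sphere contributes a regular 16-gon of circumradius √(5²−3.56²) = 3.511 (perimeter = 2·16·3.511·sin(180°/16) = 21.92 mm); the r=8.5 cylinder at (-2.5, 8) gives a regular 16-gon of circumradius 8.5 (constant along its height) (perimeter = 2·16·8.500·sin(180°/16) = 53.06 mm); Combining (union): the regions partially overlap (shared area 17.27 mm²), so the edge portions inside another operand are dropped and the merged outline is re-measured after clipping — boundary = 58.45 mm. Overall, the cross-section is a single solid region. Total boundary length (outer) = 58.45 mm.

58.45 mm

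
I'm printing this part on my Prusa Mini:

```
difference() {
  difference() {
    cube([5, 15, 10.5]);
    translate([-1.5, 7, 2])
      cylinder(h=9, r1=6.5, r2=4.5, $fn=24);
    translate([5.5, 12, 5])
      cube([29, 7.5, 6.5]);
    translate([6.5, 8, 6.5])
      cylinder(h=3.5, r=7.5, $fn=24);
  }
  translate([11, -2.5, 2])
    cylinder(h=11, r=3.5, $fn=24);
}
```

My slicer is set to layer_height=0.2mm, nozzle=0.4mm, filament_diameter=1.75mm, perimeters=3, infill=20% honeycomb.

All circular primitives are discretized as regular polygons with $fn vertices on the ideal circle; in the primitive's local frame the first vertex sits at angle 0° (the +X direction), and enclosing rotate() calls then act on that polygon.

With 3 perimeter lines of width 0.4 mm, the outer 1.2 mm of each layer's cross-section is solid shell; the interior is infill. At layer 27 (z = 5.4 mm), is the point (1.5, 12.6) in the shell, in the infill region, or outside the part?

At z = 5.4 mm: the 5×15 cube contributes its full rectangle; the cone at (-1.5, 7): at t=0.378 of its height the radius interpolates to r₁+(r₂−r₁)t = 5.744, giving a regular 24-gon of that circumradius; the cube at (5.5, 12) (footprint 29×7.5) is included at this height; the cylinder at (6.5, 8) is not intersected at this z (z outside [6.5, 10]); After the difference (first − rest): starting from the 5×15 cube, the cone at (-1.5, 7) partially overlaps it — only the 34.31 mm² overlap (of its 102.49 mm²) is removed, clipping the outline; the 29×7.5 cube at (5.5, 12) misses the remaining region (no effect) — 1 connected region; the r=3.5 cylinder at (11, -2.5) contributes a regular 24-gon of circumradius 3.5; After the difference (first − rest): starting from that combined region, the r=3.5 cylinder at (11, -2.5) misses the remaining region (no effect) — 1 connected region. Overall, the cross-section is a single solid region. The nearest boundary edge runs (1.37, 11.97)→(0.00, 12.54); distance from the point to it = 0.63 mm. The point is inside the cross-section, 0.63 mm from the nearest boundary — within the 1.2 mm shell band (3 × 0.4).

shell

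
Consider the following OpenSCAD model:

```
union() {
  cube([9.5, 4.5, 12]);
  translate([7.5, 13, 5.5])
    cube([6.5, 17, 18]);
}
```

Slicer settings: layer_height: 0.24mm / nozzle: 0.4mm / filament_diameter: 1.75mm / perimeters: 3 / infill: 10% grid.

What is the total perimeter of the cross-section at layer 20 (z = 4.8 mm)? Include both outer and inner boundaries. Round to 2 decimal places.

28.00 mm

At z = 4.8 mm: the 9.5×4.5 cube contributes its full rectangle (perimeter 28.00 mm); the cube at (7.5, 13) is absent (z outside [5.5, 23.5]); Merging all regions: only the 9.5×4.5 cube is present, so the union is just that shape — boundary = 28.00 mm. Overall, the cross-section is a single solid region. Total boundary length (outer) = 28.00 mm.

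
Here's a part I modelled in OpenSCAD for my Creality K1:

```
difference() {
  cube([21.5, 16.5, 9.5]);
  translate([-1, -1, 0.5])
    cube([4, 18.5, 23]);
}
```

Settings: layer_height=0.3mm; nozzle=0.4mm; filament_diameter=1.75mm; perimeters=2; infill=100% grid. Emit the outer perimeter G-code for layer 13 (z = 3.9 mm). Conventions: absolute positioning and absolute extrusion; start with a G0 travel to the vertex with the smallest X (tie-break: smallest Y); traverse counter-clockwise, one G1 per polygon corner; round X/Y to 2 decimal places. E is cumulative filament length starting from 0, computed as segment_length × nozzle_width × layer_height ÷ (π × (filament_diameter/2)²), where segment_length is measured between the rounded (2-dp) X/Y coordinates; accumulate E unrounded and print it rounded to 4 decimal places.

At z = 3.9 mm: the 21.5×16.5 cube contributes its full rectangle; the cube at (-1, -1) is present — its section is the full 4×18.5 rectangle; Subtracting the remaining from the first: starting from the 21.5×16.5 cube, the 4×18.5 cube at (-1, -1) partially overlaps it — only the 49.50 mm² overlap (of its 74.00 mm²) is removed, clipping the outline — 1 connected region. The outline is a single polygon with 4 vertices. Extrusion per mm of travel: 0.4 × 0.3 / (π × 0.875²) = 0.049890. Accumulating E over each segment gives final E = 3.4923.

G0 X3.00 Y0.00 Z3.90
G1 X21.50 Y0.00 E0.9230
G1 X21.50 Y16.50 E1.7462
G1 X3.00 Y16.50 E2.6691
G1 X3.00 Y0.00 E3.4923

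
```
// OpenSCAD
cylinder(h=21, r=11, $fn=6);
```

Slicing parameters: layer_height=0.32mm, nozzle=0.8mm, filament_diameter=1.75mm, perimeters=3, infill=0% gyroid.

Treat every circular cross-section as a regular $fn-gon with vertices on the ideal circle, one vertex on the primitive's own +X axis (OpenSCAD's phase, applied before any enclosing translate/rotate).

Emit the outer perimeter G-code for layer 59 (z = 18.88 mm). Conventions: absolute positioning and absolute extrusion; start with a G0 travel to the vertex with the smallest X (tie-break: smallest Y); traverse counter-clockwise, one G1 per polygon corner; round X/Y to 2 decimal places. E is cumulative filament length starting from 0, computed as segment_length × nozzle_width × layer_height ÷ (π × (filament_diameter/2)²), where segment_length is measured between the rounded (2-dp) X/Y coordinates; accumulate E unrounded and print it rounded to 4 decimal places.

At z = 18.88 mm: the r=11 cylinder contributes a regular 6-gon of circumradius 11. The outline is a single polygon with 6 vertices. Extrusion per mm of travel: 0.8 × 0.32 / (π × 0.875²) = 0.106432. Accumulating E over each segment gives final E = 7.0259.

G0 X-11.00 Y0.00 Z18.88
G1 X-5.50 Y-9.53 E1.1711
G1 X5.50 Y-9.53 E2.3419
G1 X11.00 Y0.00 E3.5130
G1 X5.50 Y9.53 E4.6841
G1 X-5.50 Y9.53 E5.8548
G1 X-11.00 Y0.00 E7.0259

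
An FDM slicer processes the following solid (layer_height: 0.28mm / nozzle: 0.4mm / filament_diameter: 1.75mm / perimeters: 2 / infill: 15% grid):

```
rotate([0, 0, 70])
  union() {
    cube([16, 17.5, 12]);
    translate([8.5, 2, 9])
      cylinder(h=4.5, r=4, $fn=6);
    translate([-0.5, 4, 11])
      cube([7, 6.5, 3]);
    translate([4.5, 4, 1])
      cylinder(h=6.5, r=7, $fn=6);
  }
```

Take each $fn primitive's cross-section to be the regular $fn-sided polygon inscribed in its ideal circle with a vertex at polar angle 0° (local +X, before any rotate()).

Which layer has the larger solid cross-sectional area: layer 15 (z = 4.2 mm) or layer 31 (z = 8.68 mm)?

layer 15 (z = 4.2 mm)

Layer 15 (z = 4.2): the 16×17.5 cube contributes its full rectangle (area 280.00 mm²); the cylinder at (8.5, 2) is absent (z outside [9, 13.5]); the cube at (-0.5, 4) is not intersected at this z (z outside [11, 14]); the r=7 cylinder at (4.5, 4) contributes a regular 6-gon of circumradius 7 (area = (6/2)·7.000²·sin(360°/6) = 127.31 mm²); Taking the union: the regions partially overlap — summed areas 407.31 mm² minus the doubly-counted overlap 99.62 mm² gives 307.68 mm² — area = 307.68 mm²; (whole slice rotated 70° about Z — lengths, areas and connectivity unchanged). So its area = 307.68 mm². Layer 31 (z = 8.68): the cube is present — its section is the full 16×17.5 rectangle (area 280.00 mm²); the cylinder at (8.5, 2) is absent (z outside [9, 13.5]); the cube at (-0.5, 4) is not intersected at this z (z outside [11, 14]); the cylinder at (4.5, 4) is not intersected at this z (z outside [1, 7.5]); Combining (union): only the 16×17.5 cube is present, so the union is just that shape — area = 280.00 mm²; (rotated 70° about Z; rotation is an isometry so areas/perimeters/island counts are preserved). So its area = 280.00 mm². Layer 15 is larger (307.68 vs 280.00 mm²).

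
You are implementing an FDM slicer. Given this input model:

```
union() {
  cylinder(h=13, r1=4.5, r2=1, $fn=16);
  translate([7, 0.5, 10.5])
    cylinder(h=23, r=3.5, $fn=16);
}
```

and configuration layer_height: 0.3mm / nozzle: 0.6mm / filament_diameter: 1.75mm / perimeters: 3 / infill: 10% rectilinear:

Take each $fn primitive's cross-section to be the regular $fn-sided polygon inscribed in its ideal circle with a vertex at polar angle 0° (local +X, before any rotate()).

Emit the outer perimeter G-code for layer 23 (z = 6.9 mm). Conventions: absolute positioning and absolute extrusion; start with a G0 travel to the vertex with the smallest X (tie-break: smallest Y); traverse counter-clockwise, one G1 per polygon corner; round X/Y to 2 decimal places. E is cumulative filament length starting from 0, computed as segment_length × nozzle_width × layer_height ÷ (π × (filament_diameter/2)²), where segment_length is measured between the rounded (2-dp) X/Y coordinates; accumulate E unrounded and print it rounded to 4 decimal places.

G0 X-2.64 Y0.00 Z6.90
G1 X-2.44 Y-1.01 E0.0771
G1 X-1.87 Y-1.87 E0.1543
G1 X-1.01 Y-2.44 E0.2315
G1 X0.00 Y-2.64 E0.3085
G1 X1.01 Y-2.44 E0.3856
G1 X1.87 Y-1.87 E0.4628
G1 X2.44 Y-1.01 E0.5400
G1 X2.64 Y0.00 E0.6170
G1 X2.44 Y1.01 E0.6941
G1 X1.87 Y1.87 E0.7713
G1 X1.01 Y2.44 E0.8485
G1 X0.00 Y2.64 E0.9256
G1 X-1.01 Y2.44 E1.0026
G1 X-1.87 Y1.87 E1.0798
G1 X-2.44 Y1.01 E1.1570
G1 X-2.64 Y0.00 E1.2341

At z = 6.9 mm: the cone: at t=0.531 of its height the radius interpolates to r₁+(r₂−r₁)t = 2.642, giving a regular 16-gon of that circumradius; the cylinder at (7, 0.5) does not reach this height (z outside [10.5, 33.5]); Combining (union): only the cone is present, so the union is just that shape — 1 connected region. The outline is a single polygon with 16 vertices. Extrusion per mm of travel: 0.6 × 0.3 / (π × 0.875²) = 0.074835. Accumulating E over each segment gives final E = 1.2341.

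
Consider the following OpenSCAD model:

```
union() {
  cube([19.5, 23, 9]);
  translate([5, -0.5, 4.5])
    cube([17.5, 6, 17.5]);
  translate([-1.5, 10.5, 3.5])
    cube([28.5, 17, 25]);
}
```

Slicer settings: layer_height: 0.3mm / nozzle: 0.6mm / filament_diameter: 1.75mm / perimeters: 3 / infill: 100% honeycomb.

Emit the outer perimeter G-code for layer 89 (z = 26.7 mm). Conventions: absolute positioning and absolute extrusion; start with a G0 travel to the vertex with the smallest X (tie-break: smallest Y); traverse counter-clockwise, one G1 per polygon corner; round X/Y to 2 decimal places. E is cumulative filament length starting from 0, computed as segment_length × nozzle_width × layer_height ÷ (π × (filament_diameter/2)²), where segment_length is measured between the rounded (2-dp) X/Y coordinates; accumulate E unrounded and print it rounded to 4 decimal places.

At z = 26.7 mm: the cube is not intersected at this z (z outside [0, 9]); the cube at (5, -0.5) does not reach this height (z outside [4.5, 22]); the cube at (-1.5, 10.5) (footprint 28.5×17) is included at this height; Taking the union: only the 28.5×17 cube at (-1.5, 10.5) is present, so the union is just that shape — 1 connected region. The outline is a single polygon with 4 vertices. Extrusion per mm of travel: 0.6 × 0.3 / (π × 0.875²) = 0.074835. Accumulating E over each segment gives final E = 6.8100.

G0 X-1.50 Y10.50 Z26.70
G1 X27.00 Y10.50 E2.1328
G1 X27.00 Y27.50 E3.4050
G1 X-1.50 Y27.50 E5.5378
G1 X-1.50 Y10.50 E6.8100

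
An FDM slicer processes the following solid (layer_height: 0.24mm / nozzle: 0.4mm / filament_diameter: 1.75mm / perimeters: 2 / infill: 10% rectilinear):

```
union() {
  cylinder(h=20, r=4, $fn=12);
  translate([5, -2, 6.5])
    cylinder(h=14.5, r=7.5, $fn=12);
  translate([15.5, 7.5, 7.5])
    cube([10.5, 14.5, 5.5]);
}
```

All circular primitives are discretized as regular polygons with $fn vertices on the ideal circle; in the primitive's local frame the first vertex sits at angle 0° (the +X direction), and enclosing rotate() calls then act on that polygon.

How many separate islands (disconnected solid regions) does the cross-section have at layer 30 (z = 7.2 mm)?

1

At z = 7.2 mm: the cylinder: section is a regular 12-gon, circumradius r=4; the r=7.5 cylinder at (5, -2) contributes a regular 12-gon of circumradius 7.5; the cube at (15.5, 7.5) does not reach this height (z outside [7.5, 13]); Merging all regions: the regions partially overlap (shared area 36.29 mm²), so overlapping operands fuse into one piece — 1 connected region. Overall, the cross-section is a single solid region. Island count = 1.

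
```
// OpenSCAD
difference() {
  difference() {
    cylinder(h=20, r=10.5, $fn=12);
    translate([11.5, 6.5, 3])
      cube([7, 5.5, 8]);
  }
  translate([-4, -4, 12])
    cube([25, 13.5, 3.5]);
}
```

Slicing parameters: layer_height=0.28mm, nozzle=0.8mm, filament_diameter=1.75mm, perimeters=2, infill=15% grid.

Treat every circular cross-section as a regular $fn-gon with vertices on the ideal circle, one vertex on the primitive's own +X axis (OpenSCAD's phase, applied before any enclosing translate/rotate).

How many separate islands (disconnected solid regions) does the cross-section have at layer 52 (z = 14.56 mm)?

2

At z = 14.56 mm: the r=10.5 cylinder gives a regular 12-gon of circumradius 10.5 (constant along its height); the cube at (11.5, 6.5) does not reach this height (z outside [3, 11]); After the difference (first − rest): none of the subtracted shapes is present at this height, so the r=10.5 cylinder is unchanged — 1 connected region; the cube at (-4, -4) is present — its section is the full 25×13.5 rectangle; After the difference (first − rest): starting from the result so far, the 25×13.5 cube at (-4, -4) partially overlaps it — only the 174.67 mm² overlap (of its 337.50 mm²) is removed, clipping the outline — 2 connected regions. Overall, the cross-section has 2 separate islands. Island count = 2.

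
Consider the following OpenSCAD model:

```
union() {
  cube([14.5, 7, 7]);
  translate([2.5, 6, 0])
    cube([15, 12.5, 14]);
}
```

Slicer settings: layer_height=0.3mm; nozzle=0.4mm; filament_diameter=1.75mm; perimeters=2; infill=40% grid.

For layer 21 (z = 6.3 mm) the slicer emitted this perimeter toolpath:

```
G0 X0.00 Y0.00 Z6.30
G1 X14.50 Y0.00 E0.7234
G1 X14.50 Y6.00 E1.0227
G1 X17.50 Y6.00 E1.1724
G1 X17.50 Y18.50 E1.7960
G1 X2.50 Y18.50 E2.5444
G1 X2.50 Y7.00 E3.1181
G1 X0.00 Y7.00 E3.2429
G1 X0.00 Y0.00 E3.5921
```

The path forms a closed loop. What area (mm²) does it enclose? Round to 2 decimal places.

277.00 mm²

Apply the shoelace formula to the sequence of (X, Y) vertices; enclosed area = 277.00 mm².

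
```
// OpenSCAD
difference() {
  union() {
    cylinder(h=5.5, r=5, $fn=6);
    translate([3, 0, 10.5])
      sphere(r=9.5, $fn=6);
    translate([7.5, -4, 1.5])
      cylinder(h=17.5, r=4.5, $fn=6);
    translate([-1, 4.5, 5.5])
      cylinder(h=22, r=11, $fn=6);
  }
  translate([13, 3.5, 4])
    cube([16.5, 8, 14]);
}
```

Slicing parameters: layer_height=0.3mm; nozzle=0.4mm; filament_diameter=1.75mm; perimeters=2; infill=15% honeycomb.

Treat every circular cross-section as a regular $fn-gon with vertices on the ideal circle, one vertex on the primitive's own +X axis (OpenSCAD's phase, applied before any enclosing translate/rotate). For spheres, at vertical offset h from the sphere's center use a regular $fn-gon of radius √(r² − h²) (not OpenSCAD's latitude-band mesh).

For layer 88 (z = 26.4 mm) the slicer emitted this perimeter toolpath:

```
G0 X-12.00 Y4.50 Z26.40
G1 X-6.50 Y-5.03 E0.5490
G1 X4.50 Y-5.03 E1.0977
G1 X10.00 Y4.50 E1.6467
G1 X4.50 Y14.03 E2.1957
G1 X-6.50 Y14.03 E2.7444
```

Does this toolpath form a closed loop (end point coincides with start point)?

no

Start point (G0): (-12.00, 4.50). End point (last G1): the path does not return to the start — open.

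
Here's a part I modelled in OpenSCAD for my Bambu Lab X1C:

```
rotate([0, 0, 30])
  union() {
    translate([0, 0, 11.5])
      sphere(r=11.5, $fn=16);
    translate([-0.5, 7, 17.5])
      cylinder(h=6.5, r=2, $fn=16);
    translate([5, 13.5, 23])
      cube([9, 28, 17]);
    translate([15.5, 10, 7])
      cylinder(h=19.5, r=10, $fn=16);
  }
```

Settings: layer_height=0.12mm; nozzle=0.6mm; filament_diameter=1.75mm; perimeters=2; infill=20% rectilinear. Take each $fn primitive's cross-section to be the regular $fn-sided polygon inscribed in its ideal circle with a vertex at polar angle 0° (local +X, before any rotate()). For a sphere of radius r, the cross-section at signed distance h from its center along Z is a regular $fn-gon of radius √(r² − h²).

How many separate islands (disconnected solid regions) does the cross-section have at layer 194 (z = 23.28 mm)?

2

At z = 23.28 mm: the sphere is absent (|z−center|=11.780 > r=11.5); the cylinder at (-0.5, 7): section is a regular 16-gon, circumradius r=2; the 9×28 cube at (5, 13.5) contributes its full rectangle; the cylinder at (15.5, 10): section is a regular 16-gon, circumradius r=10; Combining (union): the regions partially overlap (shared area 33.23 mm²), so overlapping operands fuse into one piece — 2 connected regions; (whole slice rotated 30° about Z — lengths, areas and connectivity unchanged). Overall, the cross-section has 2 separate islands. Island count = 2.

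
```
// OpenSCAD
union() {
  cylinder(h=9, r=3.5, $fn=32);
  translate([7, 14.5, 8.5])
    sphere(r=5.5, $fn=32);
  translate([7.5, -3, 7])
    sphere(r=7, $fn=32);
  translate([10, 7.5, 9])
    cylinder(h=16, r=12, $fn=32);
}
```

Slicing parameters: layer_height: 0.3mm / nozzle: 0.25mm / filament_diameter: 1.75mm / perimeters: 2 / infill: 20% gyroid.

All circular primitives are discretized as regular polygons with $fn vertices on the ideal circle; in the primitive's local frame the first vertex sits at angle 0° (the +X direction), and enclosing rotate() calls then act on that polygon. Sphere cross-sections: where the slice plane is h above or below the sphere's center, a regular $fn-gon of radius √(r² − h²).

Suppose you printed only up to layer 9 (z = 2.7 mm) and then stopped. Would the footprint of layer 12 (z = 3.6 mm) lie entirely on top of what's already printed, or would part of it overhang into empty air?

part overhangs

Compare the two slices. At z = 2.7: the r=3.5 cylinder gives a regular 32-gon of circumradius 3.5 (constant along its height) (area = (32/2)·3.500²·sin(360°/32) = 38.24 mm²); the sphere at (7, 14.5) is absent (|z−center|=5.800 > r=5.5); the r=7 sphere at (7.5, -3) slices to a regular 32-gon of circumradius 5.524 (√(r²−h²) with h=4.3 from center) (area = (32/2)·5.524²·sin(360°/32) = 95.24 mm²); the cylinder at (10, 7.5) is absent (z outside [9, 25]); Combining (union): the regions partially overlap — summed areas 133.47 mm² minus the doubly-counted overlap 2.37 mm² gives 131.10 mm² — area = 131.10 mm². At z = 3.6: the cylinder: section is a regular 32-gon, circumradius r=3.5 (area = (32/2)·3.500²·sin(360°/32) = 38.24 mm²); the r=5.5 sphere at (7, 14.5) slices to a regular 32-gon of circumradius 2.498 (√(r²−h²) with h=4.9 from center) (area = (32/2)·2.498²·sin(360°/32) = 19.48 mm²); the r=7 sphere at (7.5, -3) contributes a regular 32-gon of circumradius √(7²−3.4²) = 6.119 (area = (32/2)·6.119²·sin(360°/32) = 116.87 mm²); the cylinder at (10, 7.5) is absent (z outside [9, 25]); Taking the union: the regions partially overlap — summed areas 174.58 mm² minus the doubly-counted overlap 5.04 mm² gives 169.54 mm² — area = 169.54 mm². Checking containment: at z = 3.6 the cross-section extends beyond the z = 2.7 cross-section by about 38.43 mm².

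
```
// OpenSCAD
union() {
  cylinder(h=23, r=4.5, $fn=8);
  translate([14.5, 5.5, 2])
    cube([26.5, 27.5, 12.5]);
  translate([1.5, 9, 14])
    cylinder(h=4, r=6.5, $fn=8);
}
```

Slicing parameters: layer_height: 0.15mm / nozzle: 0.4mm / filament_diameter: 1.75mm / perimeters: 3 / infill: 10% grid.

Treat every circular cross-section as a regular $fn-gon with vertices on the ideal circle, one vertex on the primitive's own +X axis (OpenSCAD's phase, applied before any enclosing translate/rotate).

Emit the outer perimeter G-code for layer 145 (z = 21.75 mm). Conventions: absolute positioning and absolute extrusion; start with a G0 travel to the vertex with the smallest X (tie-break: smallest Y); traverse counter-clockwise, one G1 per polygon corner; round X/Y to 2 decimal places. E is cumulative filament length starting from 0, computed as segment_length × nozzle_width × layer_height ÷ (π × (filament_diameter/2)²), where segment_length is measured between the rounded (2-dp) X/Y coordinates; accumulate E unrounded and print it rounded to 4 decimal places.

G0 X-4.50 Y0.00 Z21.75
G1 X-3.18 Y-3.18 E0.0859
G1 X0.00 Y-4.50 E0.1718
G1 X3.18 Y-3.18 E0.2577
G1 X4.50 Y0.00 E0.3436
G1 X3.18 Y3.18 E0.4294
G1 X0.00 Y4.50 E0.5153
G1 X-3.18 Y3.18 E0.6012
G1 X-4.50 Y0.00 E0.6871

At z = 21.75 mm: the r=4.5 cylinder gives a regular 8-gon of circumradius 4.5 (constant along its height); the cube at (14.5, 5.5) is not intersected at this z (z outside [2, 14.5]); the cylinder at (1.5, 9) is not intersected at this z (z outside [14, 18]); Taking the union: only the r=4.5 cylinder is present, so the union is just that shape — 1 connected region. The outline is a single polygon with 8 vertices. Extrusion per mm of travel: 0.4 × 0.15 / (π × 0.875²) = 0.024945. Accumulating E over each segment gives final E = 0.6871.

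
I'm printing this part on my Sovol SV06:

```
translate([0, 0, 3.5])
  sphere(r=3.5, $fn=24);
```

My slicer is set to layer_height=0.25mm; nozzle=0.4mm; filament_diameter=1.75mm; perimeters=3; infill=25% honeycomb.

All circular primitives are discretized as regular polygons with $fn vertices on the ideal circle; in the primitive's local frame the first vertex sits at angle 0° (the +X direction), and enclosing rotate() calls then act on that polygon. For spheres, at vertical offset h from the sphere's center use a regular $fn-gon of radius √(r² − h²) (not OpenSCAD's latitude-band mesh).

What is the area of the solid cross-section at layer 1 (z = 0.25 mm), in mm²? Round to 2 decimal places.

5.24 mm²

At z = 0.25 mm: the sphere: section is a regular 24-gon, circumradius = √(r²−h²) = √(3.5²−3.25²) = 1.299 (area = (24/2)·1.299²·sin(360°/24) = 5.24 mm²). Overall, the cross-section is a single solid region. Net area = 5.24 mm².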